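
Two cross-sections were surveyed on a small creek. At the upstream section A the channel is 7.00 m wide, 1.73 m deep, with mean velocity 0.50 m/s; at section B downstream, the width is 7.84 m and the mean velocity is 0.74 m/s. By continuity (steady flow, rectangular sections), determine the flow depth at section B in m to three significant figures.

Q = A₁V₁ = (7.00×1.73) × 0.50 = 6.055 m³/s
d₂ = Q/(b₂ V₂) = 6.055/(7.84×0.74) = 1.044 m

1.04 m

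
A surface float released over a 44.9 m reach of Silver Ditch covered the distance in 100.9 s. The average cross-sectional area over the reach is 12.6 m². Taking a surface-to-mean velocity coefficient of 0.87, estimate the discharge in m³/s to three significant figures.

v_surface = L / t̄ = 44.9 / 100.9 = 0.4450 m/s
v_mean = 0.87 × 0.4450 = 0.3871 m/s
Q = A × v_mean = 12.6 × 0.3871 = 4.878 m³/s

4.88 m³/s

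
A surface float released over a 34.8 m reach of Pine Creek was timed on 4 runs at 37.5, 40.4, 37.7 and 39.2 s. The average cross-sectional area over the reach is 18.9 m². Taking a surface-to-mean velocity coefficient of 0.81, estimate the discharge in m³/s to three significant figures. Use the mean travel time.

13.8 m³/s

t̄ = (37.5 + 40.4 + 37.7 + 39.2) / 4 = 38.7 s
v_surface = L / t̄ = 34.8 / 38.7 = 0.8992 m/s
v_mean = 0.81 × 0.8992 = 0.7284 m/s
Q = A × v_mean = 18.9 × 0.7284 = 13.77 m³/s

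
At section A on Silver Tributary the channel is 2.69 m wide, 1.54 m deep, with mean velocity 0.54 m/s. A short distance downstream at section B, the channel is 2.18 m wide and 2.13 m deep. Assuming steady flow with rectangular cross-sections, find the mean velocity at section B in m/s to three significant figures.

Q = A₁V₁ = (2.69×1.54) × 0.54 = 2.237 m³/s
A₂ = 2.18 × 2.13 = 4.643 m²
V₂ = Q/A₂ = 2.237/4.643 = 0.4818 m/s

0.482 m/s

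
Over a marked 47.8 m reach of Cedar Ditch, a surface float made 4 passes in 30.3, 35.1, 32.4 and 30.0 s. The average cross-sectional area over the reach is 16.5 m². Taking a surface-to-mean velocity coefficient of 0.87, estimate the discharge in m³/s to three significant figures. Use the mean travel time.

21.5 m³/s

t̄ = (30.3 + 35.1 + 32.4 + 30.0) / 4 = 31.95 s
v_surface = L / t̄ = 47.8 / 31.95 = 1.496 m/s
v_mean = 0.87 × 1.496 = 1.302 m/s
Q = A × v_mean = 16.5 × 1.302 = 21.48 m³/s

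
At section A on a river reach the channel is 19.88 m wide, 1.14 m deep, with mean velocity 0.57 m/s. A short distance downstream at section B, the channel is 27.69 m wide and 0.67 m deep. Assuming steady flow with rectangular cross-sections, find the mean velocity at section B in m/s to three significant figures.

0.696 m/s

Q = A₁V₁ = (19.88×1.14) × 0.57 = 12.92 m³/s
A₂ = 27.69 × 0.67 = 18.55 m²
V₂ = Q/A₂ = 12.92/18.55 = 0.6963 m/s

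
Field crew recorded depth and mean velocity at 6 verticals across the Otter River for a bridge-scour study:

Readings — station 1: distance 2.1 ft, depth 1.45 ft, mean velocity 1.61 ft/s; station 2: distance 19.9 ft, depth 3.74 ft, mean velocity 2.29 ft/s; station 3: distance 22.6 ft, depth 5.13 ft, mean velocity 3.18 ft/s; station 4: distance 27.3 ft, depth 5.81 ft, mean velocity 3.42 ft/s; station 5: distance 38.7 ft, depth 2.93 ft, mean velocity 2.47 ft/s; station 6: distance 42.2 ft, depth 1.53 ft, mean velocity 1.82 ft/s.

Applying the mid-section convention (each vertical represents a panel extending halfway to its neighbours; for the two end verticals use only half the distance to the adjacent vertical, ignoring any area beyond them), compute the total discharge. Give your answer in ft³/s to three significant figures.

388 ft³/s

w_1 = (19.9 − 2.1)/2 = 8.9 ft; q_1 = 1.61 × 1.45 × 8.9 = 20.78 ft³/s
w_2 = (22.6 − 2.1)/2 = 10.25 ft; q_2 = 2.29 × 3.74 × 10.25 = 87.79 ft³/s
w_3 = (27.3 − 19.9)/2 = 3.7 ft; q_3 = 3.18 × 5.13 × 3.7 = 60.36 ft³/s
w_4 = (38.7 − 22.6)/2 = 8.05 ft; q_4 = 3.42 × 5.81 × 8.05 = 160.0 ft³/s
w_5 = (42.2 − 27.3)/2 = 7.45 ft; q_5 = 2.47 × 2.93 × 7.45 = 53.92 ft³/s
w_6 = (42.2 − 38.7)/2 = 1.75 ft; q_6 = 1.82 × 1.53 × 1.75 = 4.873 ft³/s
Q = Σ qᵢ = 387.7 ft³/s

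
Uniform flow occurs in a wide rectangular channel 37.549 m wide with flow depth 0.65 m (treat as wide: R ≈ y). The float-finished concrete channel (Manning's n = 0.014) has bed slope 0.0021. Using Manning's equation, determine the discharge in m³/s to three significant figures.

59.9 m³/s

A = b·y = 37.549 × 0.65 = 24.41 m²
Wide channel: R ≈ y = 0.65 m
Q = (1/n)·A·R^(2/3)·S^(1/2) = (1/0.014) × 24.41 × 0.6500^(2/3) × 0.0021^(1/2) = 59.95 m³/s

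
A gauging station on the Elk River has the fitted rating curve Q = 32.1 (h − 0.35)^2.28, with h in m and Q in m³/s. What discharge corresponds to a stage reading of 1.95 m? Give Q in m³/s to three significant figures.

Q = 32.1 × (1.95 − 0.35)^2.28 = 32.1 × 1.6^2.28 = 93.73 m³/s

93.7 m³/s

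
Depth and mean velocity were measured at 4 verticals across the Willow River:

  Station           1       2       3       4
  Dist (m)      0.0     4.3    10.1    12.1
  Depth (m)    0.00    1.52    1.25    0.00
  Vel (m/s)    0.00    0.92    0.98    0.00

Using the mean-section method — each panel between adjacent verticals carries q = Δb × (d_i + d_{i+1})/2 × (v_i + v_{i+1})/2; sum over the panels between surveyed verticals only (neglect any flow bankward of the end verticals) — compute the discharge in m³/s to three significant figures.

9.75 m³/s

Panel 1-2: Δb = 4.3 m, d̄ = (0.00+1.52)/2 = 0.76, v̄ = (0.00+0.92)/2 = 0.46 → q = 4.3×0.76×0.46 = 1.503 m³/s
Panel 2-3: Δb = 5.8 m, d̄ = (1.52+1.25)/2 = 1.385, v̄ = (0.92+0.98)/2 = 0.95 → q = 5.8×1.385×0.95 = 7.631 m³/s
Panel 3-4: Δb = 2 m, d̄ = (1.25+0.00)/2 = 0.625, v̄ = (0.98+0.00)/2 = 0.49 → q = 2×0.625×0.49 = 0.6125 m³/s
Q = Σ q = 9.747 m³/s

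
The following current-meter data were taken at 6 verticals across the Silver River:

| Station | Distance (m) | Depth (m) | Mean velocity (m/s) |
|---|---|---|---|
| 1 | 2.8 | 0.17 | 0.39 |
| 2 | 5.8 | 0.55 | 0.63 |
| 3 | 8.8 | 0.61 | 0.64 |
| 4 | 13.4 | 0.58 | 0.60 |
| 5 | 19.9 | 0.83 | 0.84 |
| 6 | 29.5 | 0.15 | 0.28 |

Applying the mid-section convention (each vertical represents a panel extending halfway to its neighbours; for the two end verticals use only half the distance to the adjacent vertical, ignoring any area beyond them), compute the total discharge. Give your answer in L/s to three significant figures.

10400 L/s

w_1 = (5.8 − 2.8)/2 = 1.5 m; q_1 = 0.39 × 0.17 × 1.5 = 0.09945 m³/s
w_2 = (8.8 − 2.8)/2 = 3 m; q_2 = 0.63 × 0.55 × 3 = 1.040 m³/s
w_3 = (13.4 − 5.8)/2 = 3.8 m; q_3 = 0.64 × 0.61 × 3.8 = 1.484 m³/s
w_4 = (19.9 − 8.8)/2 = 5.55 m; q_4 = 0.60 × 0.58 × 5.55 = 1.931 m³/s
w_5 = (29.5 − 13.4)/2 = 8.05 m; q_5 = 0.84 × 0.83 × 8.05 = 5.612 m³/s
w_6 = (29.5 − 19.9)/2 = 4.8 m; q_6 = 0.28 × 0.15 × 4.8 = 0.2016 m³/s
Q = Σ qᵢ = 10.37 m³/s
= 10.37 × 1000 = 10370 L/s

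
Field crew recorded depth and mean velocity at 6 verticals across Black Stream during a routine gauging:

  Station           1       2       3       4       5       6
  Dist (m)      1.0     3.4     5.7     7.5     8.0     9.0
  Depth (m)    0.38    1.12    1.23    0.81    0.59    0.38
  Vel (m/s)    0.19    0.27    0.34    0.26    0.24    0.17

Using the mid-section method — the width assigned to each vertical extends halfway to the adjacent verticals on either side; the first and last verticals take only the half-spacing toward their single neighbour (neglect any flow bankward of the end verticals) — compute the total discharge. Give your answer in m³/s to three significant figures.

w_1 = (3.4 − 1.0)/2 = 1.2 m; q_1 = 0.19 × 0.38 × 1.2 = 0.08664 m³/s
w_2 = (5.7 − 1.0)/2 = 2.35 m; q_2 = 0.27 × 1.12 × 2.35 = 0.7106 m³/s
w_3 = (7.5 − 3.4)/2 = 2.05 m; q_3 = 0.34 × 1.23 × 2.05 = 0.8573 m³/s
w_4 = (8.0 − 5.7)/2 = 1.15 m; q_4 = 0.26 × 0.81 × 1.15 = 0.2422 m³/s
w_5 = (9.0 − 7.5)/2 = 0.75 m; q_5 = 0.24 × 0.59 × 0.75 = 0.1062 m³/s
w_6 = (9.0 − 8.0)/2 = 0.5 m; q_6 = 0.17 × 0.38 × 0.5 = 0.03230 m³/s
Q = Σ qᵢ = 2.035 m³/s

2.04 m³/s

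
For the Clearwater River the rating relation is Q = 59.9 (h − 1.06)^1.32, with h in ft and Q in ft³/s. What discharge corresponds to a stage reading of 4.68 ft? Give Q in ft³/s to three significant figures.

327 ft³/s

Q = 59.9 × (4.68 − 1.06)^1.32 = 59.9 × 3.62^1.32 = 327.3 ft³/s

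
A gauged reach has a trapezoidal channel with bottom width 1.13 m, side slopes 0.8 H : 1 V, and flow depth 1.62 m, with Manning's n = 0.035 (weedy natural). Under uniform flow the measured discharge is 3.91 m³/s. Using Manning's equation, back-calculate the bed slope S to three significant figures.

A = (b + z·y)·y = (1.13 + 0.8×1.62)×1.62 = 3.930 m²
P = b + 2y√(1+z²) = 1.13 + 2×1.62×√(1+0.8²) = 5.279 m
R = A/P = 3.930/5.279 = 0.7445 m
S = (Q·n / (1·A·R^(2/3)))² = (3.91×0.035 / (1×3.930×0.8214))² = 0.001797

0.00180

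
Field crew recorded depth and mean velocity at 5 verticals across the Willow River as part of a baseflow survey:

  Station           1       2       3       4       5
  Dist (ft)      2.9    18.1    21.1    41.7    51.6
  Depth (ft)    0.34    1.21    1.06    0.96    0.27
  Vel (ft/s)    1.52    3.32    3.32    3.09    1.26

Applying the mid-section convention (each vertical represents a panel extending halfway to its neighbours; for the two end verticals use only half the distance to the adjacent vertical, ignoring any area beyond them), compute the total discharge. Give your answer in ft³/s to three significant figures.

w_1 = (18.1 − 2.9)/2 = 7.6 ft; q_1 = 1.52 × 0.34 × 7.6 = 3.928 ft³/s
w_2 = (21.1 − 2.9)/2 = 9.1 ft; q_2 = 3.32 × 1.21 × 9.1 = 36.56 ft³/s
w_3 = (41.7 − 18.1)/2 = 11.8 ft; q_3 = 3.32 × 1.06 × 11.8 = 41.53 ft³/s
w_4 = (51.6 − 21.1)/2 = 15.25 ft; q_4 = 3.09 × 0.96 × 15.25 = 45.24 ft³/s
w_5 = (51.6 − 41.7)/2 = 4.95 ft; q_5 = 1.26 × 0.27 × 4.95 = 1.684 ft³/s
Q = Σ qᵢ = 128.9 ft³/s

129 ft³/s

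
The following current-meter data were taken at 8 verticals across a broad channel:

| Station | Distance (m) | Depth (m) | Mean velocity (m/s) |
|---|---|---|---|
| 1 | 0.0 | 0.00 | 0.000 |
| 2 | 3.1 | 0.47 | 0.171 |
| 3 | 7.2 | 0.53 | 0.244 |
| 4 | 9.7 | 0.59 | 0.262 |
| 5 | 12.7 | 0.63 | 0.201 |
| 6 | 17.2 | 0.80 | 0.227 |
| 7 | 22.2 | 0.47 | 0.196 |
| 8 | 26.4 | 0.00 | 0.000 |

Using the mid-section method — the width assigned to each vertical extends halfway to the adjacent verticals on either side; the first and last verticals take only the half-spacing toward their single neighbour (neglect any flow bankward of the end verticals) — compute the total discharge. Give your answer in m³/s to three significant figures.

2.90 m³/s

w_2 = (7.2 − 0.0)/2 = 3.6 m; q_2 = 0.171 × 0.47 × 3.6 = 0.2893 m³/s
w_3 = (9.7 − 3.1)/2 = 3.3 m; q_3 = 0.244 × 0.53 × 3.3 = 0.4268 m³/s
w_4 = (12.7 − 7.2)/2 = 2.75 m; q_4 = 0.262 × 0.59 × 2.75 = 0.4251 m³/s
w_5 = (17.2 − 9.7)/2 = 3.75 m; q_5 = 0.201 × 0.63 × 3.75 = 0.4749 m³/s
w_6 = (22.2 − 12.7)/2 = 4.75 m; q_6 = 0.227 × 0.80 × 4.75 = 0.8626 m³/s
w_7 = (26.4 − 17.2)/2 = 4.6 m; q_7 = 0.196 × 0.47 × 4.6 = 0.4238 m³/s
Stations 1, 8 contribute zero (depth or velocity is 0).
Q = Σ qᵢ = 2.902 m³/s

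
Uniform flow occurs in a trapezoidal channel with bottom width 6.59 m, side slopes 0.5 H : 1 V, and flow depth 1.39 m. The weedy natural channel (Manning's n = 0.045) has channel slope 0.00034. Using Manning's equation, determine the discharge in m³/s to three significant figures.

4.27 m³/s

A = (b + z·y)·y = (6.59 + 0.5×1.39)×1.39 = 10.13 m²
P = b + 2y√(1+z²) = 6.59 + 2×1.39×√(1+0.5²) = 9.698 m
R = A/P = 10.13/9.698 = 1.044 m
Q = (1/n)·A·R^(2/3)·S^(1/2) = (1/0.045) × 10.13 × 1.044^(2/3) × 0.00034^(1/2) = 4.270 m³/s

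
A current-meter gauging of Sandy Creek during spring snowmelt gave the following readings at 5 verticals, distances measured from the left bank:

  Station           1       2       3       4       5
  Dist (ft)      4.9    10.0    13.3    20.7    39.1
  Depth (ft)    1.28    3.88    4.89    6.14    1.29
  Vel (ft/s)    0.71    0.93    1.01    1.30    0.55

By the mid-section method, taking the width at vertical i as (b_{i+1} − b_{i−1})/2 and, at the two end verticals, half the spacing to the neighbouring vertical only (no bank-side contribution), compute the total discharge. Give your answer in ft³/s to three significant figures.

153 ft³/s

w_1 = (10.0 − 4.9)/2 = 2.55 ft; q_1 = 0.71 × 1.28 × 2.55 = 2.317 ft³/s
w_2 = (13.3 − 4.9)/2 = 4.2 ft; q_2 = 0.93 × 3.88 × 4.2 = 15.16 ft³/s
w_3 = (20.7 − 10.0)/2 = 5.35 ft; q_3 = 1.01 × 4.89 × 5.35 = 26.42 ft³/s
w_4 = (39.1 − 13.3)/2 = 12.9 ft; q_4 = 1.30 × 6.14 × 12.9 = 103.0 ft³/s
w_5 = (39.1 − 20.7)/2 = 9.2 ft; q_5 = 0.55 × 1.29 × 9.2 = 6.527 ft³/s
Q = Σ qᵢ = 153.4 ft³/s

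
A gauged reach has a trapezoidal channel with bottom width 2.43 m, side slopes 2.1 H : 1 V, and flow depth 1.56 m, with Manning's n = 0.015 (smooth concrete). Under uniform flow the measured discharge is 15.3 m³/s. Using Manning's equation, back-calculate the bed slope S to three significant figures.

A = (b + z·y)·y = (2.43 + 2.1×1.56)×1.56 = 8.901 m²
P = b + 2y√(1+z²) = 2.43 + 2×1.56×√(1+2.1²) = 9.687 m
R = A/P = 8.901/9.687 = 0.9189 m
S = (Q·n / (1·A·R^(2/3)))² = (15.3×0.015 / (1×8.901×0.9452))² = 0.0007441

0.000744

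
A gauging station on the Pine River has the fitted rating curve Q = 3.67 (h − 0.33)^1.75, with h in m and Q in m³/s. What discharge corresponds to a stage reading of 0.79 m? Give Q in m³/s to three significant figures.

0.943 m³/s

Q = 3.67 × (0.79 − 0.33)^1.75 = 3.67 × 0.46^1.75 = 0.9430 m³/s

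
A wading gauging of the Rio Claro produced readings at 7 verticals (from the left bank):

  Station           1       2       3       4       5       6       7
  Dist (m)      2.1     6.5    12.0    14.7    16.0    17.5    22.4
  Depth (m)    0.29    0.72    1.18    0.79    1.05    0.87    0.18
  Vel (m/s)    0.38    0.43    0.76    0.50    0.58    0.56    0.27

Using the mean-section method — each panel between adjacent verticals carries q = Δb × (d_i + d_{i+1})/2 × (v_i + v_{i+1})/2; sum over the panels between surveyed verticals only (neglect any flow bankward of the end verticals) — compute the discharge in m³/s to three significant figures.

Panel 1-2: Δb = 4.4 m, d̄ = (0.29+0.72)/2 = 0.505, v̄ = (0.38+0.43)/2 = 0.405 → q = 4.4×0.505×0.405 = 0.8999 m³/s
Panel 2-3: Δb = 5.5 m, d̄ = (0.72+1.18)/2 = 0.95, v̄ = (0.43+0.76)/2 = 0.595 → q = 5.5×0.95×0.595 = 3.109 m³/s
Panel 3-4: Δb = 2.7 m, d̄ = (1.18+0.79)/2 = 0.985, v̄ = (0.76+0.50)/2 = 0.63 → q = 2.7×0.985×0.63 = 1.675 m³/s
Panel 4-5: Δb = 1.3 m, d̄ = (0.79+1.05)/2 = 0.92, v̄ = (0.50+0.58)/2 = 0.54 → q = 1.3×0.92×0.54 = 0.6458 m³/s
Panel 5-6: Δb = 1.5 m, d̄ = (1.05+0.87)/2 = 0.96, v̄ = (0.58+0.56)/2 = 0.57 → q = 1.5×0.96×0.57 = 0.8208 m³/s
Panel 6-7: Δb = 4.9 m, d̄ = (0.87+0.18)/2 = 0.525, v̄ = (0.56+0.27)/2 = 0.415 → q = 4.9×0.525×0.415 = 1.068 m³/s
Q = Σ q = 8.218 m³/s

8.22 m³/s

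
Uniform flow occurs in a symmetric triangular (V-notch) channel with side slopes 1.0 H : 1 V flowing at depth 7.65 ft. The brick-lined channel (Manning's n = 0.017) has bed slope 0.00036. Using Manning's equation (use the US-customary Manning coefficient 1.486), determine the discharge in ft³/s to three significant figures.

A = z·y² = 1.0×7.65² = 58.52 ft²
P = 2y√(1+z²) = 2×7.65×√(1+1.0²) = 21.64 ft
R = A/P = 58.52/21.64 = 2.705 ft
Q = (1.486/n)·A·R^(2/3)·S^(1/2) = (1.486/0.017) × 58.52 × 2.705^(2/3) × 0.00036^(1/2) = 188.4 ft³/s

188 ft³/s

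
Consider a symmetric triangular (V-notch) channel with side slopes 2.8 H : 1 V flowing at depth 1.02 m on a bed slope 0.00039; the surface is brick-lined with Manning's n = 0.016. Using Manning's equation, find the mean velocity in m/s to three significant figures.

A = z·y² = 2.8×1.02² = 2.913 m²
P = 2y√(1+z²) = 2×1.02×√(1+2.8²) = 6.065 m
R = A/P = 2.913/6.065 = 0.4803 m
Q = (1/n)·A·R^(2/3)·S^(1/2) = (1/0.016) × 2.913 × 0.4803^(2/3) × 0.00039^(1/2) = 2.205 m³/s
V = Q/A = 2.205/2.913 = 0.7570 m/s

0.757 m/s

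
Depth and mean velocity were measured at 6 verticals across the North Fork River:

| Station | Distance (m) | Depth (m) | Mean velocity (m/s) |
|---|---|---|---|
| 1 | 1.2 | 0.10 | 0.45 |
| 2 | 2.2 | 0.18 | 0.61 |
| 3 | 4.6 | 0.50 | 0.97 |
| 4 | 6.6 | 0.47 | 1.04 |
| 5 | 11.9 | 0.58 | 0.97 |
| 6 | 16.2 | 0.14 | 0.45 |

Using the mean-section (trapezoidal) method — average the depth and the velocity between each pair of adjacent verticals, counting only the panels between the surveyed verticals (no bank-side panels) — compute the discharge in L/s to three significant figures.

Panel 1-2: Δb = 1 m, d̄ = (0.10+0.18)/2 = 0.14, v̄ = (0.45+0.61)/2 = 0.53 → q = 1×0.14×0.53 = 0.07420 m³/s
Panel 2-3: Δb = 2.4 m, d̄ = (0.18+0.50)/2 = 0.34, v̄ = (0.61+0.97)/2 = 0.79 → q = 2.4×0.34×0.79 = 0.6446 m³/s
Panel 3-4: Δb = 2 m, d̄ = (0.50+0.47)/2 = 0.485, v̄ = (0.97+1.04)/2 = 1.005 → q = 2×0.485×1.005 = 0.9749 m³/s
Panel 4-5: Δb = 5.3 m, d̄ = (0.47+0.58)/2 = 0.525, v̄ = (1.04+0.97)/2 = 1.005 → q = 5.3×0.525×1.005 = 2.796 m³/s
Panel 5-6: Δb = 4.3 m, d̄ = (0.58+0.14)/2 = 0.36, v̄ = (0.97+0.45)/2 = 0.71 → q = 4.3×0.36×0.71 = 1.099 m³/s
Q = Σ q = 5.589 m³/s
= 5.589 × 1000 = 5589 L/s

5590 L/s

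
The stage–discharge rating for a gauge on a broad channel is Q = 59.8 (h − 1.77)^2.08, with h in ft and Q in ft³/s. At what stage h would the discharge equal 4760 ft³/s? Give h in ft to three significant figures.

h − h₀ = (Q/C)^(1/b) = (4760/59.8)^(1/2.08) = 8.202 ft
h = 1.77 + 8.202 = 9.972 ft

9.97 ft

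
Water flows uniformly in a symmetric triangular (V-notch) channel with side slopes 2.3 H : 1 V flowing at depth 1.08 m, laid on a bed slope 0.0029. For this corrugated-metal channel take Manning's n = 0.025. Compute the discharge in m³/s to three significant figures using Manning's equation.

3.62 m³/s

A = z·y² = 2.3×1.08² = 2.683 m²
P = 2y√(1+z²) = 2×1.08×√(1+2.3²) = 5.417 m
R = A/P = 2.683/5.417 = 0.4952 m
Q = (1/n)·A·R^(2/3)·S^(1/2) = (1/0.025) × 2.683 × 0.4952^(2/3) × 0.0029^(1/2) = 3.617 m³/s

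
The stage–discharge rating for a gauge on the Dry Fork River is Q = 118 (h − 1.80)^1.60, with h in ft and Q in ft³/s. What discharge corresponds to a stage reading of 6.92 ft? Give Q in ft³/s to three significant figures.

Q = 118 × (6.92 − 1.80)^1.60 = 118 × 5.12^1.60 = 1610 ft³/s

1610 ft³/s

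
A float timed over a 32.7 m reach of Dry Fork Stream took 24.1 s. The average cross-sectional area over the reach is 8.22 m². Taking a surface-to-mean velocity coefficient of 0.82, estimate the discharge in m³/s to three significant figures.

9.15 m³/s

v_surface = L / t̄ = 32.7 / 24.1 = 1.357 m/s
v_mean = 0.82 × 1.357 = 1.113 m/s
Q = A × v_mean = 8.22 × 1.113 = 9.146 m³/s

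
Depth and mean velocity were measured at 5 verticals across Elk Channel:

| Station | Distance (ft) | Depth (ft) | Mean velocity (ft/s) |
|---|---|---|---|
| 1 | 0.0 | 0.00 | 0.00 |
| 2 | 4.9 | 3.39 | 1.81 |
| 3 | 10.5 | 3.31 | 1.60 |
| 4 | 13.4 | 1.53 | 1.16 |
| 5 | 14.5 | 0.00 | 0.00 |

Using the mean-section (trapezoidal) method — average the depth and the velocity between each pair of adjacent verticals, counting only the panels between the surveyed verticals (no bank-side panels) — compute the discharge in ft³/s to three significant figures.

Panel 1-2: Δb = 4.9 ft, d̄ = (0.00+3.39)/2 = 1.695, v̄ = (0.00+1.81)/2 = 0.905 → q = 4.9×1.695×0.905 = 7.516 ft³/s
Panel 2-3: Δb = 5.6 ft, d̄ = (3.39+3.31)/2 = 3.35, v̄ = (1.81+1.60)/2 = 1.705 → q = 5.6×3.35×1.705 = 31.99 ft³/s
Panel 3-4: Δb = 2.9 ft, d̄ = (3.31+1.53)/2 = 2.42, v̄ = (1.60+1.16)/2 = 1.38 → q = 2.9×2.42×1.38 = 9.685 ft³/s
Panel 4-5: Δb = 1.1 ft, d̄ = (1.53+0.00)/2 = 0.765, v̄ = (1.16+0.00)/2 = 0.58 → q = 1.1×0.765×0.58 = 0.4881 ft³/s
Q = Σ q = 49.68 ft³/s

49.7 ft³/s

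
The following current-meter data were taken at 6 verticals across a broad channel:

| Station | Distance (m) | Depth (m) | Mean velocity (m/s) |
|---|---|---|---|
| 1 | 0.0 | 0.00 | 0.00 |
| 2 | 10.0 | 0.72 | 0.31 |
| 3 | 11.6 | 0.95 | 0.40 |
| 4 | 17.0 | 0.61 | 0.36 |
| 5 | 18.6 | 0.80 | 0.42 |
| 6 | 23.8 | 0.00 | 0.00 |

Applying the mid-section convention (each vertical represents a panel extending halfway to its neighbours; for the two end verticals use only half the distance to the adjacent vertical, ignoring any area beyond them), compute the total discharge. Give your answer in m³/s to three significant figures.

w_2 = (11.6 − 0.0)/2 = 5.8 m; q_2 = 0.31 × 0.72 × 5.8 = 1.295 m³/s
w_3 = (17.0 − 10.0)/2 = 3.5 m; q_3 = 0.40 × 0.95 × 3.5 = 1.330 m³/s
w_4 = (18.6 − 11.6)/2 = 3.5 m; q_4 = 0.36 × 0.61 × 3.5 = 0.7686 m³/s
w_5 = (23.8 − 17.0)/2 = 3.4 m; q_5 = 0.42 × 0.80 × 3.4 = 1.142 m³/s
Stations 1, 6 contribute zero (depth or velocity is 0).
Q = Σ qᵢ = 4.536 m³/s

4.54 m³/s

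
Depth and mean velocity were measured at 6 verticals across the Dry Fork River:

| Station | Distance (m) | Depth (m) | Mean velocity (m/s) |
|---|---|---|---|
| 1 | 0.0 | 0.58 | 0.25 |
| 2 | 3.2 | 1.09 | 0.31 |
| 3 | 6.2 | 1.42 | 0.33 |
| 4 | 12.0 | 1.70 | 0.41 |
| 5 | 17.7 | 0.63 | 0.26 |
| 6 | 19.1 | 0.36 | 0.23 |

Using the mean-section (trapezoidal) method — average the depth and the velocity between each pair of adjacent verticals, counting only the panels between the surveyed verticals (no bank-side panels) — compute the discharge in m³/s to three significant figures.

Panel 1-2: Δb = 3.2 m, d̄ = (0.58+1.09)/2 = 0.835, v̄ = (0.25+0.31)/2 = 0.28 → q = 3.2×0.835×0.28 = 0.7482 m³/s
Panel 2-3: Δb = 3 m, d̄ = (1.09+1.42)/2 = 1.255, v̄ = (0.31+0.33)/2 = 0.32 → q = 3×1.255×0.32 = 1.205 m³/s
Panel 3-4: Δb = 5.8 m, d̄ = (1.42+1.70)/2 = 1.56, v̄ = (0.33+0.41)/2 = 0.37 → q = 5.8×1.56×0.37 = 3.348 m³/s
Panel 4-5: Δb = 5.7 m, d̄ = (1.70+0.63)/2 = 1.165, v̄ = (0.41+0.26)/2 = 0.335 → q = 5.7×1.165×0.335 = 2.225 m³/s
Panel 5-6: Δb = 1.4 m, d̄ = (0.63+0.36)/2 = 0.495, v̄ = (0.26+0.23)/2 = 0.245 → q = 1.4×0.495×0.245 = 0.1698 m³/s
Q = Σ q = 7.695 m³/s

7.70 m³/s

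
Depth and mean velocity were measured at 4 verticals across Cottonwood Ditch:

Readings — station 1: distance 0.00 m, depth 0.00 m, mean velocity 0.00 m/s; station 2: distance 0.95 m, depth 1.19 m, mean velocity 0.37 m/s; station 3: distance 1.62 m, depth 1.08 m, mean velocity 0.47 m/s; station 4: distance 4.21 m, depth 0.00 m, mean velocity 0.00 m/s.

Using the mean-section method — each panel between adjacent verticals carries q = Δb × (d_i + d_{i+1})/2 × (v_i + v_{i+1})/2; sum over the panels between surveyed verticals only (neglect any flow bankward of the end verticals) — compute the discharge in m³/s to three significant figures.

0.753 m³/s

Panel 1-2: Δb = 0.95 m, d̄ = (0.00+1.19)/2 = 0.595, v̄ = (0.00+0.37)/2 = 0.185 → q = 0.95×0.595×0.185 = 0.1046 m³/s
Panel 2-3: Δb = 0.67 m, d̄ = (1.19+1.08)/2 = 1.135, v̄ = (0.37+0.47)/2 = 0.42 → q = 0.67×1.135×0.42 = 0.3194 m³/s
Panel 3-4: Δb = 2.59 m, d̄ = (1.08+0.00)/2 = 0.54, v̄ = (0.47+0.00)/2 = 0.235 → q = 2.59×0.54×0.235 = 0.3287 m³/s
Q = Σ q = 0.7526 m³/s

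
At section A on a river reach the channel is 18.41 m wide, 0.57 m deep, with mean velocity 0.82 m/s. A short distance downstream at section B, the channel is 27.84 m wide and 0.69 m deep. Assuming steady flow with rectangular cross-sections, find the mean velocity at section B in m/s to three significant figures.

0.448 m/s

Q = A₁V₁ = (18.41×0.57) × 0.82 = 8.605 m³/s
A₂ = 27.84 × 0.69 = 19.21 m²
V₂ = Q/A₂ = 8.605/19.21 = 0.4479 m/s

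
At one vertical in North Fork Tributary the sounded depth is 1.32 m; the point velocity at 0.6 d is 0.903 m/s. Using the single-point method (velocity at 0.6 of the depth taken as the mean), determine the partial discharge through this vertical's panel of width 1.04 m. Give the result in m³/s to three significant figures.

1.24 m³/s

v̄ = v₀.₆ = 0.903 m/s
q = v̄ × d × w = 0.9030 × 1.32 × 1.04 = 1.240 m³/s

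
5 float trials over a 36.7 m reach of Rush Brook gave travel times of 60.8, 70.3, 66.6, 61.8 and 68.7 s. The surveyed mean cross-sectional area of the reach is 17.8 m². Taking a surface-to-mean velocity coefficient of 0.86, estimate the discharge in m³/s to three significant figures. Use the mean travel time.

8.56 m³/s

t̄ = (60.8 + 70.3 + 66.6 + 61.8 + 68.7) / 5 = 65.64 s
v_surface = L / t̄ = 36.7 / 65.64 = 0.5591 m/s
v_mean = 0.86 × 0.5591 = 0.4808 m/s
Q = A × v_mean = 17.8 × 0.4808 = 8.559 m³/s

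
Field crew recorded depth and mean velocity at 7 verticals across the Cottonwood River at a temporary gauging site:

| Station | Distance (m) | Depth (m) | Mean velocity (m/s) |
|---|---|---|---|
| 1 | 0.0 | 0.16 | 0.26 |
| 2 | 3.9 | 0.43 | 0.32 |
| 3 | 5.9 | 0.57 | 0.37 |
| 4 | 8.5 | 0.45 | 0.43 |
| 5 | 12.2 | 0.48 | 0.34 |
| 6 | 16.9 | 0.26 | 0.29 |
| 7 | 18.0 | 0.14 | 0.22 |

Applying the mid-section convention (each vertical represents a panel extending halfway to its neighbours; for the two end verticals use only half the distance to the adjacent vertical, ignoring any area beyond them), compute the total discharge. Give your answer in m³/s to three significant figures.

2.50 m³/s

w_1 = (3.9 − 0.0)/2 = 1.95 m; q_1 = 0.26 × 0.16 × 1.95 = 0.08112 m³/s
w_2 = (5.9 − 0.0)/2 = 2.95 m; q_2 = 0.32 × 0.43 × 2.95 = 0.4059 m³/s
w_3 = (8.5 − 3.9)/2 = 2.3 m; q_3 = 0.37 × 0.57 × 2.3 = 0.4851 m³/s
w_4 = (12.2 − 5.9)/2 = 3.15 m; q_4 = 0.43 × 0.45 × 3.15 = 0.6095 m³/s
w_5 = (16.9 − 8.5)/2 = 4.2 m; q_5 = 0.34 × 0.48 × 4.2 = 0.6854 m³/s
w_6 = (18.0 − 12.2)/2 = 2.9 m; q_6 = 0.29 × 0.26 × 2.9 = 0.2187 m³/s
w_7 = (18.0 − 16.9)/2 = 0.55 m; q_7 = 0.22 × 0.14 × 0.55 = 0.01694 m³/s
Q = Σ qᵢ = 2.503 m³/s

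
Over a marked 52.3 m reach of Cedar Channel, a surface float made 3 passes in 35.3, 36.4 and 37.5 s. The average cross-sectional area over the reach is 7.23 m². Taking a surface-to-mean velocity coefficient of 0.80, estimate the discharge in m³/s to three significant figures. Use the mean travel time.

t̄ = (35.3 + 36.4 + 37.5) / 3 = 36.4 s
v_surface = L / t̄ = 52.3 / 36.4 = 1.437 m/s
v_mean = 0.80 × 1.437 = 1.149 m/s
Q = A × v_mean = 7.23 × 1.149 = 8.311 m³/s

8.31 m³/s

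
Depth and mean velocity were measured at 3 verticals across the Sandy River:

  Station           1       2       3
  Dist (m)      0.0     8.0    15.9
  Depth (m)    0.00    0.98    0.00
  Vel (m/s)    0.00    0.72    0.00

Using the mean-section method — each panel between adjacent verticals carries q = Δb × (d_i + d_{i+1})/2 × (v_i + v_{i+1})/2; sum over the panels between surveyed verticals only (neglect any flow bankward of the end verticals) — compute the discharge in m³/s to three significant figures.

2.80 m³/s

Panel 1-2: Δb = 8 m, d̄ = (0.00+0.98)/2 = 0.49, v̄ = (0.00+0.72)/2 = 0.36 → q = 8×0.49×0.36 = 1.411 m³/s
Panel 2-3: Δb = 7.9 m, d̄ = (0.98+0.00)/2 = 0.49, v̄ = (0.72+0.00)/2 = 0.36 → q = 7.9×0.49×0.36 = 1.394 m³/s
Q = Σ q = 2.805 m³/s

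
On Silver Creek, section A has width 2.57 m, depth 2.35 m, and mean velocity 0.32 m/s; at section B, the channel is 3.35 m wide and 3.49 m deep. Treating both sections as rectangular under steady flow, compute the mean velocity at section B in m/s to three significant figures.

Q = A₁V₁ = (2.57×2.35) × 0.32 = 1.933 m³/s
A₂ = 3.35 × 3.49 = 11.69 m²
V₂ = Q/A₂ = 1.933/11.69 = 0.1653 m/s

0.165 m/s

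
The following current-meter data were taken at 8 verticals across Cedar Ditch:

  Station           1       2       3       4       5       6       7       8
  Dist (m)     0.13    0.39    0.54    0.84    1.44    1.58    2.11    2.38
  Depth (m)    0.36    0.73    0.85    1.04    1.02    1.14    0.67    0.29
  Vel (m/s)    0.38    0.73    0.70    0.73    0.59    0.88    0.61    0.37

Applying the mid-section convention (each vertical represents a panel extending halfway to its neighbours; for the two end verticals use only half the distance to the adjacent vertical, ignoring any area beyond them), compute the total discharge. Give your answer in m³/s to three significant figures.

1.34 m³/s

w_1 = (0.39 − 0.13)/2 = 0.13 m; q_1 = 0.38 × 0.36 × 0.13 = 0.01778 m³/s
w_2 = (0.54 − 0.13)/2 = 0.205 m; q_2 = 0.73 × 0.73 × 0.205 = 0.1092 m³/s
w_3 = (0.84 − 0.39)/2 = 0.225 m; q_3 = 0.70 × 0.85 × 0.225 = 0.1339 m³/s
w_4 = (1.44 − 0.54)/2 = 0.45 m; q_4 = 0.73 × 1.04 × 0.45 = 0.3416 m³/s
w_5 = (1.58 − 0.84)/2 = 0.37 m; q_5 = 0.59 × 1.02 × 0.37 = 0.2227 m³/s
w_6 = (2.11 − 1.44)/2 = 0.335 m; q_6 = 0.88 × 1.14 × 0.335 = 0.3361 m³/s
w_7 = (2.38 − 1.58)/2 = 0.4 m; q_7 = 0.61 × 0.67 × 0.4 = 0.1635 m³/s
w_8 = (2.38 − 2.11)/2 = 0.135 m; q_8 = 0.37 × 0.29 × 0.135 = 0.01449 m³/s
Q = Σ qᵢ = 1.339 m³/s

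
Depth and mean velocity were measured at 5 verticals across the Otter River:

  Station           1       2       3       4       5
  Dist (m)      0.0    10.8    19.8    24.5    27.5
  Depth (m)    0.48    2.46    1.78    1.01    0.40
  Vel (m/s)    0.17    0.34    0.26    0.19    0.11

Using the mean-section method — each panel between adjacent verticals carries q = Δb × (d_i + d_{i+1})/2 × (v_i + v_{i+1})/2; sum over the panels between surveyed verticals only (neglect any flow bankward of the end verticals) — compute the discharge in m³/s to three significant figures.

Panel 1-2: Δb = 10.8 m, d̄ = (0.48+2.46)/2 = 1.47, v̄ = (0.17+0.34)/2 = 0.255 → q = 10.8×1.47×0.255 = 4.048 m³/s
Panel 2-3: Δb = 9 m, d̄ = (2.46+1.78)/2 = 2.12, v̄ = (0.34+0.26)/2 = 0.3 → q = 9×2.12×0.3 = 5.724 m³/s
Panel 3-4: Δb = 4.7 m, d̄ = (1.78+1.01)/2 = 1.395, v̄ = (0.26+0.19)/2 = 0.225 → q = 4.7×1.395×0.225 = 1.475 m³/s
Panel 4-5: Δb = 3 m, d̄ = (1.01+0.40)/2 = 0.705, v̄ = (0.19+0.11)/2 = 0.15 → q = 3×0.705×0.15 = 0.3173 m³/s
Q = Σ q = 11.56 m³/s

11.6 m³/s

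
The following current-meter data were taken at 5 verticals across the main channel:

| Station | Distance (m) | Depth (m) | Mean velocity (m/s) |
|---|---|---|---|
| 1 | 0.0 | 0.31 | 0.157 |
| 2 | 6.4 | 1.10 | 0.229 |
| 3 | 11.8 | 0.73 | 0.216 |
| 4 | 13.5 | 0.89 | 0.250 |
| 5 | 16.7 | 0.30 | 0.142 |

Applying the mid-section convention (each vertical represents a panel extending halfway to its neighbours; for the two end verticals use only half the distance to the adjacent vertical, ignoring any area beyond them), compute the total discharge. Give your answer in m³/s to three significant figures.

2.82 m³/s

w_1 = (6.4 − 0.0)/2 = 3.2 m; q_1 = 0.157 × 0.31 × 3.2 = 0.1557 m³/s
w_2 = (11.8 − 0.0)/2 = 5.9 m; q_2 = 0.229 × 1.10 × 5.9 = 1.486 m³/s
w_3 = (13.5 − 6.4)/2 = 3.55 m; q_3 = 0.216 × 0.73 × 3.55 = 0.5598 m³/s
w_4 = (16.7 − 11.8)/2 = 2.45 m; q_4 = 0.250 × 0.89 × 2.45 = 0.5451 m³/s
w_5 = (16.7 − 13.5)/2 = 1.6 m; q_5 = 0.142 × 0.30 × 1.6 = 0.06816 m³/s
Q = Σ qᵢ = 2.815 m³/s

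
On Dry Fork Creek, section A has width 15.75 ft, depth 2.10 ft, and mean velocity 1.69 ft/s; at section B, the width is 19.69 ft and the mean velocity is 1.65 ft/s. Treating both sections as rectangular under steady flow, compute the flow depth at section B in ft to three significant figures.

1.72 ft

Q = A₁V₁ = (15.75×2.10) × 1.69 = 55.90 ft³/s
d₂ = Q/(b₂ V₂) = 55.90/(19.69×1.65) = 1.721 ft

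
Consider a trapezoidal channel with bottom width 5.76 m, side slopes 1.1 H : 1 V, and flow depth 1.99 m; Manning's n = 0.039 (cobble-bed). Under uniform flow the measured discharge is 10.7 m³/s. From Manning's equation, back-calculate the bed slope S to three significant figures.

0.000464

A = (b + z·y)·y = (5.76 + 1.1×1.99)×1.99 = 15.82 m²
P = b + 2y√(1+z²) = 5.76 + 2×1.99×√(1+1.1²) = 11.68 m
R = A/P = 15.82/11.68 = 1.355 m
S = (Q·n / (1·A·R^(2/3)))² = (10.7×0.039 / (1×15.82×1.224))² = 0.0004643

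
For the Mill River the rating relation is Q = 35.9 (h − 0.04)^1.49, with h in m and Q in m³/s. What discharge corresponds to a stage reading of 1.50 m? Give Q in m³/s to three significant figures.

63.1 m³/s

Q = 35.9 × (1.50 − 0.04)^1.49 = 35.9 × 1.46^1.49 = 63.09 m³/s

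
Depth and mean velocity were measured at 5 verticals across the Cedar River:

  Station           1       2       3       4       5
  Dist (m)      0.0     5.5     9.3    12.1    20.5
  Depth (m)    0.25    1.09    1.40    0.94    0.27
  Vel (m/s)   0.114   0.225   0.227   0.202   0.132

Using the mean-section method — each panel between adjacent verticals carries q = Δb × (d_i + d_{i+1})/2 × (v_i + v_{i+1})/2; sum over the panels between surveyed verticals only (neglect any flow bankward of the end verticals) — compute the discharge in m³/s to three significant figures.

Panel 1-2: Δb = 5.5 m, d̄ = (0.25+1.09)/2 = 0.67, v̄ = (0.114+0.225)/2 = 0.1695 → q = 5.5×0.67×0.1695 = 0.6246 m³/s
Panel 2-3: Δb = 3.8 m, d̄ = (1.09+1.40)/2 = 1.245, v̄ = (0.225+0.227)/2 = 0.226 → q = 3.8×1.245×0.226 = 1.069 m³/s
Panel 3-4: Δb = 2.8 m, d̄ = (1.40+0.94)/2 = 1.17, v̄ = (0.227+0.202)/2 = 0.2145 → q = 2.8×1.17×0.2145 = 0.7027 m³/s
Panel 4-5: Δb = 8.4 m, d̄ = (0.94+0.27)/2 = 0.605, v̄ = (0.202+0.132)/2 = 0.167 → q = 8.4×0.605×0.167 = 0.8487 m³/s
Q = Σ q = 3.245 m³/s

3.25 m³/s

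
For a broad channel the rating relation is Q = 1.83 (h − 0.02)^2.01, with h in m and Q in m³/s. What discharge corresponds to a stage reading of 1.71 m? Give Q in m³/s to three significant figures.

5.25 m³/s

Q = 1.83 × (1.71 − 0.02)^2.01 = 1.83 × 1.69^2.01 = 5.254 m³/s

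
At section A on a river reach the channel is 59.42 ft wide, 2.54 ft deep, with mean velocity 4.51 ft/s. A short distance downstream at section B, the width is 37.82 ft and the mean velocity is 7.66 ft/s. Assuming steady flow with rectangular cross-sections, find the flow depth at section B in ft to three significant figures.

Q = A₁V₁ = (59.42×2.54) × 4.51 = 680.7 ft³/s
d₂ = Q/(b₂ V₂) = 680.7/(37.82×7.66) = 2.350 ft

2.35 ft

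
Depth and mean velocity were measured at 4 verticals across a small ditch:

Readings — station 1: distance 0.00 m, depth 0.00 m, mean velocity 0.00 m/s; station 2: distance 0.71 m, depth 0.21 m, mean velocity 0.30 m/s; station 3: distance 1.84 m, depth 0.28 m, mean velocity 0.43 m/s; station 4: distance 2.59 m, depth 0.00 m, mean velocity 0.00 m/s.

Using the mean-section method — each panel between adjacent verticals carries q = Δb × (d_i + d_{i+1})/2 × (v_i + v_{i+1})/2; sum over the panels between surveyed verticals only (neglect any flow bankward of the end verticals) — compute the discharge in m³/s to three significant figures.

0.135 m³/s

Panel 1-2: Δb = 0.71 m, d̄ = (0.00+0.21)/2 = 0.105, v̄ = (0.00+0.30)/2 = 0.15 → q = 0.71×0.105×0.15 = 0.01118 m³/s
Panel 2-3: Δb = 1.13 m, d̄ = (0.21+0.28)/2 = 0.245, v̄ = (0.30+0.43)/2 = 0.365 → q = 1.13×0.245×0.365 = 0.1011 m³/s
Panel 3-4: Δb = 0.75 m, d̄ = (0.28+0.00)/2 = 0.14, v̄ = (0.43+0.00)/2 = 0.215 → q = 0.75×0.14×0.215 = 0.02258 m³/s
Q = Σ q = 0.1348 m³/s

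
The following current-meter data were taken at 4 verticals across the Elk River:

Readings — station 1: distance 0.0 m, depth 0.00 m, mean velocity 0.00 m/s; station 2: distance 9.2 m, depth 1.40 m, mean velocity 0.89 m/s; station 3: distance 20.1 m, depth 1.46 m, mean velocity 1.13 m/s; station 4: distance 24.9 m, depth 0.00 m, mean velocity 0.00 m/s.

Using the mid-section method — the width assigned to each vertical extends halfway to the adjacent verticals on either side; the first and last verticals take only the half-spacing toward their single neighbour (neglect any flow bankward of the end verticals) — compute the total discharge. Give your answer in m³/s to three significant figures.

w_2 = (20.1 − 0.0)/2 = 10.05 m; q_2 = 0.89 × 1.40 × 10.05 = 12.52 m³/s
w_3 = (24.9 − 9.2)/2 = 7.85 m; q_3 = 1.13 × 1.46 × 7.85 = 12.95 m³/s
Stations 1, 4 contribute zero (depth or velocity is 0).
Q = Σ qᵢ = 25.47 m³/s

25.5 m³/s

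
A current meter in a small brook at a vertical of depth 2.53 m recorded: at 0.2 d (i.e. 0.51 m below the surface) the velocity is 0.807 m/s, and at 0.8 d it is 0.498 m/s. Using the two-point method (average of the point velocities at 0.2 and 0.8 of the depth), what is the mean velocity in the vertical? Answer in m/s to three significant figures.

0.653 m/s

v̄ = (0.807 + 0.498) / 2 = 0.6525 m/s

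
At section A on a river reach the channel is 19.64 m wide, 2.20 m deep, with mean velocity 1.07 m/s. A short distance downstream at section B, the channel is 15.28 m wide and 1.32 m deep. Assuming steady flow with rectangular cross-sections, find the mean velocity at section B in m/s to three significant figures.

Q = A₁V₁ = (19.64×2.20) × 1.07 = 46.23 m³/s
A₂ = 15.28 × 1.32 = 20.17 m²
V₂ = Q/A₂ = 46.23/20.17 = 2.292 m/s

2.29 m/s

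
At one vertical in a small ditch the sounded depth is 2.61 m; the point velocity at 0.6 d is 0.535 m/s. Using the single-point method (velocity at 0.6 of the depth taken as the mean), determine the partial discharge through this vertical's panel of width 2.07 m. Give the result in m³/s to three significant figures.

2.89 m³/s

v̄ = v₀.₆ = 0.535 m/s
q = v̄ × d × w = 0.5350 × 2.61 × 2.07 = 2.890 m³/s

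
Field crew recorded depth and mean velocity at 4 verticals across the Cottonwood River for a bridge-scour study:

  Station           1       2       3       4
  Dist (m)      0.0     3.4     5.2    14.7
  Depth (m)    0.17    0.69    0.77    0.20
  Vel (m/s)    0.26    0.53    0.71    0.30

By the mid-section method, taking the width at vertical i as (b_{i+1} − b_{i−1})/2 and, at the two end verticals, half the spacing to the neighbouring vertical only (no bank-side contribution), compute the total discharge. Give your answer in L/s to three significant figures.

4400 L/s

w_1 = (3.4 − 0.0)/2 = 1.7 m; q_1 = 0.26 × 0.17 × 1.7 = 0.07514 m³/s
w_2 = (5.2 − 0.0)/2 = 2.6 m; q_2 = 0.53 × 0.69 × 2.6 = 0.9508 m³/s
w_3 = (14.7 − 3.4)/2 = 5.65 m; q_3 = 0.71 × 0.77 × 5.65 = 3.089 m³/s
w_4 = (14.7 − 5.2)/2 = 4.75 m; q_4 = 0.30 × 0.20 × 4.75 = 0.2850 m³/s
Q = Σ qᵢ = 4.400 m³/s
= 4.400 × 1000 = 4400 L/s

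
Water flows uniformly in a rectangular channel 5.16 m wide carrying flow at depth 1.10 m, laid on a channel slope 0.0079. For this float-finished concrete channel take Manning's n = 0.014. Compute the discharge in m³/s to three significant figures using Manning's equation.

30.3 m³/s

A = b·y = 5.16 × 1.10 = 5.676 m²
P = b + 2y = 5.16 + 2×1.10 = 7.360 m
R = A/P = 5.676/7.360 = 0.7712 m
Q = (1/n)·A·R^(2/3)·S^(1/2) = (1/0.014) × 5.676 × 0.7712^(2/3) × 0.0079^(1/2) = 30.30 m³/s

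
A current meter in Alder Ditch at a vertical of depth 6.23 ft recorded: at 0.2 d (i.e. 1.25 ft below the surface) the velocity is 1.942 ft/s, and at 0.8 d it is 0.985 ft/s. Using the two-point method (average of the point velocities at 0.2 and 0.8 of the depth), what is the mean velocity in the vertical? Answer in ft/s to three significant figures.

v̄ = (1.942 + 0.985) / 2 = 1.464 ft/s

1.46 ft/s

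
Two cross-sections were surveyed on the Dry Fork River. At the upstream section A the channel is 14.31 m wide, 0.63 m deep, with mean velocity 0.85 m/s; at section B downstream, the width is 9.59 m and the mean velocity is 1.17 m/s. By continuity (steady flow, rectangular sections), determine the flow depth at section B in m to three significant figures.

0.683 m

Q = A₁V₁ = (14.31×0.63) × 0.85 = 7.663 m³/s
d₂ = Q/(b₂ V₂) = 7.663/(9.59×1.17) = 0.6830 m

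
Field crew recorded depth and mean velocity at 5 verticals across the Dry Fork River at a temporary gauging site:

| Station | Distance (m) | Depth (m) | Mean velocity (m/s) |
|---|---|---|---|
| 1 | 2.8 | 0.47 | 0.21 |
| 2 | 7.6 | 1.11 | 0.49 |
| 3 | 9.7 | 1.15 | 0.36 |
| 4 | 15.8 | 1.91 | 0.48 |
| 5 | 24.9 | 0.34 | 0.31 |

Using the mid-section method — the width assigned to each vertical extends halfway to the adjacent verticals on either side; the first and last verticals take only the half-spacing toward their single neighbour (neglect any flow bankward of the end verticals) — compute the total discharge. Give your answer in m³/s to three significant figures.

w_1 = (7.6 − 2.8)/2 = 2.4 m; q_1 = 0.21 × 0.47 × 2.4 = 0.2369 m³/s
w_2 = (9.7 − 2.8)/2 = 3.45 m; q_2 = 0.49 × 1.11 × 3.45 = 1.876 m³/s
w_3 = (15.8 − 7.6)/2 = 4.1 m; q_3 = 0.36 × 1.15 × 4.1 = 1.697 m³/s
w_4 = (24.9 − 9.7)/2 = 7.6 m; q_4 = 0.48 × 1.91 × 7.6 = 6.968 m³/s
w_5 = (24.9 − 15.8)/2 = 4.55 m; q_5 = 0.31 × 0.34 × 4.55 = 0.4796 m³/s
Q = Σ qᵢ = 11.26 m³/s

11.3 m³/s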